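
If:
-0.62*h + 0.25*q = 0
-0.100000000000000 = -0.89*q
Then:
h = 0.05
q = 0.11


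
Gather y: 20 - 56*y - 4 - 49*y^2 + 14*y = -49*y^2 - 42*y + 16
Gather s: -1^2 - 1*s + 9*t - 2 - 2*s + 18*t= -3*s + 27*t - 3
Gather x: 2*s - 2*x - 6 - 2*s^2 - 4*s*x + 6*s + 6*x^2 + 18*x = -2*s^2 + 8*s + 6*x^2 + x*(16 - 4*s) - 6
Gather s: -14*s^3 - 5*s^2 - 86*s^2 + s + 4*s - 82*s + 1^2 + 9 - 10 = -14*s^3 - 91*s^2 - 77*s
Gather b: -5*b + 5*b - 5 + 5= 0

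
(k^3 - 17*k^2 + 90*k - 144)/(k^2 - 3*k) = k - 14 + 48/k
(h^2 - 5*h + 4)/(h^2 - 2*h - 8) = (h - 1)/(h + 2)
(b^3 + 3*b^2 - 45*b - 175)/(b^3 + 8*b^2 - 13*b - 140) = (b^2 - 2*b - 35)/(b^2 + 3*b - 28)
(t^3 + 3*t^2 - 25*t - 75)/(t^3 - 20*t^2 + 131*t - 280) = (t^2 + 8*t + 15)/(t^2 - 15*t + 56)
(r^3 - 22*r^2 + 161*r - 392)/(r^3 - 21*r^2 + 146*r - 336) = (r - 7)/(r - 6)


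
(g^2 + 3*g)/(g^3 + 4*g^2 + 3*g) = 1/(g + 1)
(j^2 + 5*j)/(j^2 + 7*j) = (j + 5)/(j + 7)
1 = 1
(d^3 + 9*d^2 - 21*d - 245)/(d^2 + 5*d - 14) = (d^2 + 2*d - 35)/(d - 2)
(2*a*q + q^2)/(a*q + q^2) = (2*a + q)/(a + q)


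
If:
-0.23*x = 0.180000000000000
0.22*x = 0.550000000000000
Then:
No Solution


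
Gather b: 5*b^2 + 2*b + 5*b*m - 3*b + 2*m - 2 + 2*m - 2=5*b^2 + b*(5*m - 1) + 4*m - 4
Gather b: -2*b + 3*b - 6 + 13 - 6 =b + 1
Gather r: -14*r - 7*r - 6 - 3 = -21*r - 9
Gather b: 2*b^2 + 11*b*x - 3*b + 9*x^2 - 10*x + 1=2*b^2 + b*(11*x - 3) + 9*x^2 - 10*x + 1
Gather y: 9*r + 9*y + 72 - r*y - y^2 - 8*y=9*r - y^2 + y*(1 - r) + 72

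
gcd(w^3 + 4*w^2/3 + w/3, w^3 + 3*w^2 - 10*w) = w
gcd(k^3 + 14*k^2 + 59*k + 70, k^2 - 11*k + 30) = 1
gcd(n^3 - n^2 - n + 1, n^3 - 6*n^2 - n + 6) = n^2 - 1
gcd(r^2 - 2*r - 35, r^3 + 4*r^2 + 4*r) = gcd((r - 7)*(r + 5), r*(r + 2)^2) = 1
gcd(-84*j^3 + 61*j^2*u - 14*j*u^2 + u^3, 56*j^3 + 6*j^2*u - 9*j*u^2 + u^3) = 28*j^2 - 11*j*u + u^2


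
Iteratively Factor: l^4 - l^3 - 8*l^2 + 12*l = (l - 2)*(l^3 + l^2 - 6*l) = (l - 2)^2*(l^2 + 3*l) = l*(l - 2)^2*(l + 3)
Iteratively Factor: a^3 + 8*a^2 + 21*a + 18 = (a + 2)*(a^2 + 6*a + 9) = (a + 2)*(a + 3)*(a + 3)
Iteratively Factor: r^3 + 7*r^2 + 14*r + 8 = (r + 4)*(r^2 + 3*r + 2) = (r + 1)*(r + 4)*(r + 2)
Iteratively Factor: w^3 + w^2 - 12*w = (w + 4)*(w^2 - 3*w) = (w - 3)*(w + 4)*(w)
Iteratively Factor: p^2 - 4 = (p + 2)*(p - 2)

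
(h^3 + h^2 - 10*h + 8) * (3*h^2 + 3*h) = 3*h^5 + 6*h^4 - 27*h^3 - 6*h^2 + 24*h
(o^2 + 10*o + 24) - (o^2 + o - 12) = 9*o + 36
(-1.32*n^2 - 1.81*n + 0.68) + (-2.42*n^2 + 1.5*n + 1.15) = -3.74*n^2 - 0.31*n + 1.83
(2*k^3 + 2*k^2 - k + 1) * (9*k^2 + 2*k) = 18*k^5 + 22*k^4 - 5*k^3 + 7*k^2 + 2*k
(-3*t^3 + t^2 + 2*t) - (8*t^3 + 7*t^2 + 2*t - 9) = -11*t^3 - 6*t^2 + 9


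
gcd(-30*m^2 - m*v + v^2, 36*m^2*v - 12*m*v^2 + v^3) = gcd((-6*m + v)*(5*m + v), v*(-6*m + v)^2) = -6*m + v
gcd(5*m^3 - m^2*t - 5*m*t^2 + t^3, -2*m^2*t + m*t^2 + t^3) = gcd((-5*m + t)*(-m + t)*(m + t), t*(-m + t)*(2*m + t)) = -m + t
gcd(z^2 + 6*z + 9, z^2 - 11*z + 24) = 1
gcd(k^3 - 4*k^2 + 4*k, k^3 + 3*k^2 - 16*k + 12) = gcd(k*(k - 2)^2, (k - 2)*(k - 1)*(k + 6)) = k - 2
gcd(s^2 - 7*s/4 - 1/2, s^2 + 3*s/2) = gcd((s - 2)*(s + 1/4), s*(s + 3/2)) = 1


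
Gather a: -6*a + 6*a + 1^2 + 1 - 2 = 0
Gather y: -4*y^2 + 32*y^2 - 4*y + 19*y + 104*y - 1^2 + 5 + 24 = 28*y^2 + 119*y + 28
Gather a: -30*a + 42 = 42 - 30*a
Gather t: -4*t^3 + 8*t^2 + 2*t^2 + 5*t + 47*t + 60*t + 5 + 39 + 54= -4*t^3 + 10*t^2 + 112*t + 98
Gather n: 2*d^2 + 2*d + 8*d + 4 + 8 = 2*d^2 + 10*d + 12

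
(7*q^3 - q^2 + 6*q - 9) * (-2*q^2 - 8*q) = -14*q^5 - 54*q^4 - 4*q^3 - 30*q^2 + 72*q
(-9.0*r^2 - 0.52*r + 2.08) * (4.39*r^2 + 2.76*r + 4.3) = -39.51*r^4 - 27.1228*r^3 - 31.004*r^2 + 3.5048*r + 8.944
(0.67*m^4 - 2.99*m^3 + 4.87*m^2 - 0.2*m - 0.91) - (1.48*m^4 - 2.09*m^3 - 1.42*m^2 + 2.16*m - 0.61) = -0.81*m^4 - 0.9*m^3 + 6.29*m^2 - 2.36*m - 0.3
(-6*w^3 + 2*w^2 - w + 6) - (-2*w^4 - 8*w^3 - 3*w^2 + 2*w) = 2*w^4 + 2*w^3 + 5*w^2 - 3*w + 6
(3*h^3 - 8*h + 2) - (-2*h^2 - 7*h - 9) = 3*h^3 + 2*h^2 - h + 11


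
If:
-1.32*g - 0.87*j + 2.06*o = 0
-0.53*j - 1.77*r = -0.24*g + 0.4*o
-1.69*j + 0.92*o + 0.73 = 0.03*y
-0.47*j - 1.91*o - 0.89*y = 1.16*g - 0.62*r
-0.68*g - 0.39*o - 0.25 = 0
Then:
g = -0.34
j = 0.40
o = -0.05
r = -0.16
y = 0.23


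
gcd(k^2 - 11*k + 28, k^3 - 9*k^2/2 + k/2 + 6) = k - 4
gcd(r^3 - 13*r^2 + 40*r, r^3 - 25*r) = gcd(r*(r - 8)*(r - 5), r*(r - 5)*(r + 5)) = r^2 - 5*r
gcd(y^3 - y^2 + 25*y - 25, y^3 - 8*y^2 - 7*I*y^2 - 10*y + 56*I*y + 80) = y - 5*I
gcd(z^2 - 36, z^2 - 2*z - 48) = z + 6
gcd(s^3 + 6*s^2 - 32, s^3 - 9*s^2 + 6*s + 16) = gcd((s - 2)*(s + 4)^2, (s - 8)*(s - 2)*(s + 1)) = s - 2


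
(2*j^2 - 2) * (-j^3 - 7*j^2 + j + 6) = -2*j^5 - 14*j^4 + 4*j^3 + 26*j^2 - 2*j - 12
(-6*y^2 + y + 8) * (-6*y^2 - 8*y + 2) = 36*y^4 + 42*y^3 - 68*y^2 - 62*y + 16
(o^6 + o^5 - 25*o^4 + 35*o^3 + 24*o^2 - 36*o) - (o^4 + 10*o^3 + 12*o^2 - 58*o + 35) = o^6 + o^5 - 26*o^4 + 25*o^3 + 12*o^2 + 22*o - 35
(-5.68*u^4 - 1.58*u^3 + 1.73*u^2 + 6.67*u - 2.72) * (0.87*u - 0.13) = -4.9416*u^5 - 0.6362*u^4 + 1.7105*u^3 + 5.578*u^2 - 3.2335*u + 0.3536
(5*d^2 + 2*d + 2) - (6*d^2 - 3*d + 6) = -d^2 + 5*d - 4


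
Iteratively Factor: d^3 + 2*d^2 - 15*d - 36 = (d + 3)*(d^2 - d - 12) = (d - 4)*(d + 3)*(d + 3)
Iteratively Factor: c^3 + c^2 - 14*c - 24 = (c + 3)*(c^2 - 2*c - 8) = (c - 4)*(c + 3)*(c + 2)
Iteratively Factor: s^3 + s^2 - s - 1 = (s + 1)*(s^2 - 1) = (s + 1)^2*(s - 1)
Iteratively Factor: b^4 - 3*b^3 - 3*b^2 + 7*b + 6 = (b - 3)*(b^3 - 3*b - 2) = (b - 3)*(b - 2)*(b^2 + 2*b + 1) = (b - 3)*(b - 2)*(b + 1)*(b + 1)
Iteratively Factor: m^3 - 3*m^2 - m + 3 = (m - 3)*(m^2 - 1) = (m - 3)*(m - 1)*(m + 1)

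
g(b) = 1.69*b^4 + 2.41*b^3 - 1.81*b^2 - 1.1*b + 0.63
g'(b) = 6.76*b^3 + 7.23*b^2 - 3.62*b - 1.1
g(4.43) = 820.64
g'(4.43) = 712.45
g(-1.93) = 2.13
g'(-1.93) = -15.78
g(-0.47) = 0.58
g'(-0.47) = 1.50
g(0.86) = 0.80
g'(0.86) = 5.43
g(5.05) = 1358.43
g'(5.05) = 1035.61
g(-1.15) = -1.21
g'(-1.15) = 2.34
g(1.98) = 36.04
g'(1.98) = 72.55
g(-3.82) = 203.94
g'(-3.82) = -258.59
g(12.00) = 38935.11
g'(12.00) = 12677.86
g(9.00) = 12689.10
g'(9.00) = 5479.99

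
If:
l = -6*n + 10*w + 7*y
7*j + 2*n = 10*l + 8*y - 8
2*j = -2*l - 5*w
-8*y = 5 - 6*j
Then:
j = 4*y/3 + 5/6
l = 17*y/105 + 229/210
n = y/7 - 41/28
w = -314*y/525 - 404/525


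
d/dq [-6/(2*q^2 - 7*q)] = 6*(4*q - 7)/(q^2*(2*q - 7)^2)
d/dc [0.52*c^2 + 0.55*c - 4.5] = 1.04*c + 0.55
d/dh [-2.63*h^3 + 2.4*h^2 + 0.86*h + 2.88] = -7.89*h^2 + 4.8*h + 0.86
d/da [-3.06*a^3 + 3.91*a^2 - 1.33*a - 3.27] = -9.18*a^2 + 7.82*a - 1.33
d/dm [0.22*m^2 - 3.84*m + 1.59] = 0.44*m - 3.84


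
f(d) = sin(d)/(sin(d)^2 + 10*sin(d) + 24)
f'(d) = (-2*sin(d)*cos(d) - 10*cos(d))*sin(d)/(sin(d)^2 + 10*sin(d) + 24)^2 + cos(d)/(sin(d)^2 + 10*sin(d) + 24) = (cos(d)^2 + 23)*cos(d)/((sin(d) + 4)^2*(sin(d) + 6)^2)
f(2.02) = 0.03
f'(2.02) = -0.01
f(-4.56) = 0.03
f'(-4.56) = -0.00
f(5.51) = -0.04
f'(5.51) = 0.05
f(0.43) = 0.01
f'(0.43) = 0.03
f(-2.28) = -0.04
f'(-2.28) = -0.05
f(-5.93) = 0.01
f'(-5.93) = 0.03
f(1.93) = 0.03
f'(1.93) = -0.01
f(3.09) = 0.00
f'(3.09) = -0.04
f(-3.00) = -0.00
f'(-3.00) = -0.05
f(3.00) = 0.01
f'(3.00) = -0.04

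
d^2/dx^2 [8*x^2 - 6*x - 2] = 16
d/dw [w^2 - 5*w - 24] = 2*w - 5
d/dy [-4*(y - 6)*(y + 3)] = 12 - 8*y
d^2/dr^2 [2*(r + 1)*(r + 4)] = 4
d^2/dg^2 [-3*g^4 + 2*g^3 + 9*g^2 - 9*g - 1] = -36*g^2 + 12*g + 18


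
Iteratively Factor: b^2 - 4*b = (b - 4)*(b)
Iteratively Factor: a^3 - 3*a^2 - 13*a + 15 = (a + 3)*(a^2 - 6*a + 5) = (a - 5)*(a + 3)*(a - 1)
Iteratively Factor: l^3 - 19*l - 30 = (l + 2)*(l^2 - 2*l - 15) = (l - 5)*(l + 2)*(l + 3)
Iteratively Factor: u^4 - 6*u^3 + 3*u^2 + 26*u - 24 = (u + 2)*(u^3 - 8*u^2 + 19*u - 12) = (u - 3)*(u + 2)*(u^2 - 5*u + 4) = (u - 3)*(u - 1)*(u + 2)*(u - 4)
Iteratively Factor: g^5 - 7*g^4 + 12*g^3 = (g)*(g^4 - 7*g^3 + 12*g^2) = g*(g - 3)*(g^3 - 4*g^2) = g^2*(g - 3)*(g^2 - 4*g) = g^3*(g - 3)*(g - 4)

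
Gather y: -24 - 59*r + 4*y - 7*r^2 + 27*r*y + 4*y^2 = -7*r^2 - 59*r + 4*y^2 + y*(27*r + 4) - 24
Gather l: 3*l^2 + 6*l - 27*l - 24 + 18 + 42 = 3*l^2 - 21*l + 36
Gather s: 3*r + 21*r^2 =21*r^2 + 3*r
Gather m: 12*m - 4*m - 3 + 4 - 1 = 8*m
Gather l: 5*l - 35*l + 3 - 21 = -30*l - 18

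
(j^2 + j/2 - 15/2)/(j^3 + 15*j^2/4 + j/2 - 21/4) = 2*(2*j - 5)/(4*j^2 + 3*j - 7)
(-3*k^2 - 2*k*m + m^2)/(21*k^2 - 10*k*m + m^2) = (-k - m)/(7*k - m)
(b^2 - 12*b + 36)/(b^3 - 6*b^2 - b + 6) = (b - 6)/(b^2 - 1)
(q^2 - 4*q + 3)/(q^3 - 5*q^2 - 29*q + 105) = (q - 1)/(q^2 - 2*q - 35)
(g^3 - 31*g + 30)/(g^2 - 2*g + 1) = (g^2 + g - 30)/(g - 1)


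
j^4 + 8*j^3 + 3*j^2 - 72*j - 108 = (j - 3)*(j + 2)*(j + 3)*(j + 6)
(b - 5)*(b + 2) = b^2 - 3*b - 10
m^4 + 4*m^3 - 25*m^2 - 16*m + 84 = (m - 3)*(m - 2)*(m + 2)*(m + 7)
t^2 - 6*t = t*(t - 6)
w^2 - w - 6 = (w - 3)*(w + 2)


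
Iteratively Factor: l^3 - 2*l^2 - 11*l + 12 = (l - 1)*(l^2 - l - 12) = (l - 1)*(l + 3)*(l - 4)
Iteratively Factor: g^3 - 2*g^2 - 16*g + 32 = (g + 4)*(g^2 - 6*g + 8) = (g - 2)*(g + 4)*(g - 4)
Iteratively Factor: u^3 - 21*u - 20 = (u + 1)*(u^2 - u - 20) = (u + 1)*(u + 4)*(u - 5)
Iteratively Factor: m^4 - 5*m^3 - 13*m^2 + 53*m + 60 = (m + 1)*(m^3 - 6*m^2 - 7*m + 60) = (m - 4)*(m + 1)*(m^2 - 2*m - 15) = (m - 4)*(m + 1)*(m + 3)*(m - 5)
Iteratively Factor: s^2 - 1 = (s - 1)*(s + 1)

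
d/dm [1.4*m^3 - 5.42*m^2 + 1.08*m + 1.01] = 4.2*m^2 - 10.84*m + 1.08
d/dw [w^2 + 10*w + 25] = 2*w + 10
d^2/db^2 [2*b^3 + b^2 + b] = 12*b + 2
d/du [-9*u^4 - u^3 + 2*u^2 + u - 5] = -36*u^3 - 3*u^2 + 4*u + 1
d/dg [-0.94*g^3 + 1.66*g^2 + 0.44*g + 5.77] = -2.82*g^2 + 3.32*g + 0.44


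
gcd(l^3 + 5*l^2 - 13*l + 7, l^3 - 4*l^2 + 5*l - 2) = l^2 - 2*l + 1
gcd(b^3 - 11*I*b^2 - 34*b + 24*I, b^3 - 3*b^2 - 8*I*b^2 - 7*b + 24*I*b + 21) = b - I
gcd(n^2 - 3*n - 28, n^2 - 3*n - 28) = n^2 - 3*n - 28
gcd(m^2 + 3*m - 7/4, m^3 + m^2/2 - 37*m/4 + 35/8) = m^2 + 3*m - 7/4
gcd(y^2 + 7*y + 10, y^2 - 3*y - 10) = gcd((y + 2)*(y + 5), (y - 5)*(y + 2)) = y + 2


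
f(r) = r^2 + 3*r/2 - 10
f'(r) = 2*r + 3/2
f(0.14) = -9.77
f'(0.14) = 1.78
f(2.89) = 2.69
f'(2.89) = 7.28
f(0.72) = -8.40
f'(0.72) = 2.94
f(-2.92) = -5.85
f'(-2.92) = -4.34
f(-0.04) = -10.06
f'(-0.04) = 1.42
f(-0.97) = -10.51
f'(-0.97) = -0.44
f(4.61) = 18.17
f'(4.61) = 10.72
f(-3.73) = -1.68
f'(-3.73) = -5.96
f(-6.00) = 17.00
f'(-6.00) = -10.50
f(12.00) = 152.00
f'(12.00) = 25.50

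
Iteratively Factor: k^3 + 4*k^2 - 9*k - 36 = (k + 4)*(k^2 - 9) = (k - 3)*(k + 4)*(k + 3)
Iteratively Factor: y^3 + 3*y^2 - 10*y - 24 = (y + 2)*(y^2 + y - 12) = (y + 2)*(y + 4)*(y - 3)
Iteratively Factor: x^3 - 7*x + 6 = (x - 2)*(x^2 + 2*x - 3) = (x - 2)*(x + 3)*(x - 1)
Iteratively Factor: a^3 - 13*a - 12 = (a + 1)*(a^2 - a - 12) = (a - 4)*(a + 1)*(a + 3)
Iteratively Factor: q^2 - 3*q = (q)*(q - 3)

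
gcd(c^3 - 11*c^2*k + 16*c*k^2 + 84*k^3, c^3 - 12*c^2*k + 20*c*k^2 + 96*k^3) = c^2 - 4*c*k - 12*k^2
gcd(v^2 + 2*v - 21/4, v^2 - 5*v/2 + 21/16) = 1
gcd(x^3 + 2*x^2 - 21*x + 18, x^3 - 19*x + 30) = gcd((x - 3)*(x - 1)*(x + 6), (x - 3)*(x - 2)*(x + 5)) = x - 3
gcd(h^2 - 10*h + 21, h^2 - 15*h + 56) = h - 7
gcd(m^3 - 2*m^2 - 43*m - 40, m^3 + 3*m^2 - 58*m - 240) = m^2 - 3*m - 40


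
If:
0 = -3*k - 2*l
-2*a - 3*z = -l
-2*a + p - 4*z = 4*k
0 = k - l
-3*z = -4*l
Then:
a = 0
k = 0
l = 0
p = 0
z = 0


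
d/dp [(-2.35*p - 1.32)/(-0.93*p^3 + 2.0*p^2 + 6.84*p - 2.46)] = (-4.371*p^3 + 1.0172*p^2 + 5.28*p + 14.8098)/(0.8649*p^6 - 3.72*p^5 - 8.7224*p^4 + 31.9356*p^3 + 36.9456*p^2 - 33.6528*p + 6.0516)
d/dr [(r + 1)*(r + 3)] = 2*r + 4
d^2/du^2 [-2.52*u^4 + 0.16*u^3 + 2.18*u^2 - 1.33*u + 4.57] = -30.24*u^2 + 0.96*u + 4.36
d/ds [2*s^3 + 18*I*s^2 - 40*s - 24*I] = 6*s^2 + 36*I*s - 40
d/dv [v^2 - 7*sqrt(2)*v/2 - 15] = 2*v - 7*sqrt(2)/2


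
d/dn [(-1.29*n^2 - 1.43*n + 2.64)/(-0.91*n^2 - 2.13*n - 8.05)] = (1.4464*n^2 + 25.5738*n + 17.1347)/(0.8281*n^4 + 3.8766*n^3 + 19.1879*n^2 + 34.293*n + 64.8025)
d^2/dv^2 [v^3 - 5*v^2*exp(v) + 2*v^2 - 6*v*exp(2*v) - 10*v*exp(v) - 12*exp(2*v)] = -5*v^2*exp(v) - 24*v*exp(2*v) - 30*v*exp(v) + 6*v - 72*exp(2*v) - 30*exp(v) + 4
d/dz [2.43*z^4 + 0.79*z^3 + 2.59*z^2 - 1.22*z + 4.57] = 9.72*z^3 + 2.37*z^2 + 5.18*z - 1.22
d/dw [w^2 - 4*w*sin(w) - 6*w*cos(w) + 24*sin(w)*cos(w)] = 6*w*sin(w) - 4*w*cos(w) + 2*w - 4*sin(w) - 6*cos(w) + 24*cos(2*w)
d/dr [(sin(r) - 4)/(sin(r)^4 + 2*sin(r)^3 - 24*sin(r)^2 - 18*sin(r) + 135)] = 3*(-sin(r)^3 + sin(r)^2 + 19*sin(r) - 7)*cos(r)/((sin(r) - 3)^3*(sin(r) + 3)^2*(sin(r) + 5)^2)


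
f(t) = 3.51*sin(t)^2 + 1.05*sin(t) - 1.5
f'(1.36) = 1.66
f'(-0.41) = -1.60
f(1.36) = 2.88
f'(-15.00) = 2.67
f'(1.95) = -2.80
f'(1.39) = 1.43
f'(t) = 7.02*sin(t)*cos(t) + 1.05*cos(t) = (7.02*sin(t) + 1.05)*cos(t)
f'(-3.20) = -1.46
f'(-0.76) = -2.74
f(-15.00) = -0.70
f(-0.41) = -1.36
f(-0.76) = -0.56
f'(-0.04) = 0.77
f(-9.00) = -1.34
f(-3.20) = -1.43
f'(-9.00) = 1.68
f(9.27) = -1.25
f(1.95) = 2.50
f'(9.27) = -2.11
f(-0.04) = -1.54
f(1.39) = 2.93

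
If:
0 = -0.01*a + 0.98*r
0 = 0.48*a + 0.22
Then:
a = -0.46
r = -0.00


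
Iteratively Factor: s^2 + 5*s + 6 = (s + 3)*(s + 2)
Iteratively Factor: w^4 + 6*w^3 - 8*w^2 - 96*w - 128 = (w + 4)*(w^3 + 2*w^2 - 16*w - 32) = (w + 4)^2*(w^2 - 2*w - 8) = (w + 2)*(w + 4)^2*(w - 4)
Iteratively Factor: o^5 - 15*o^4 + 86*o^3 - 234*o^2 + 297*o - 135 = (o - 3)*(o^4 - 12*o^3 + 50*o^2 - 84*o + 45) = (o - 5)*(o - 3)*(o^3 - 7*o^2 + 15*o - 9) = (o - 5)*(o - 3)*(o - 1)*(o^2 - 6*o + 9) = (o - 5)*(o - 3)^2*(o - 1)*(o - 3)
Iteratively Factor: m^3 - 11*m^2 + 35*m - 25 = (m - 5)*(m^2 - 6*m + 5) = (m - 5)^2*(m - 1)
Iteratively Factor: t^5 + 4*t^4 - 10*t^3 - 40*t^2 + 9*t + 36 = (t + 1)*(t^4 + 3*t^3 - 13*t^2 - 27*t + 36) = (t - 3)*(t + 1)*(t^3 + 6*t^2 + 5*t - 12) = (t - 3)*(t + 1)*(t + 4)*(t^2 + 2*t - 3) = (t - 3)*(t - 1)*(t + 1)*(t + 4)*(t + 3)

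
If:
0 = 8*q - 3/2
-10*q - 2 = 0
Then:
No Solution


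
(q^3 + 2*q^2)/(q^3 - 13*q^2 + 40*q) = q*(q + 2)/(q^2 - 13*q + 40)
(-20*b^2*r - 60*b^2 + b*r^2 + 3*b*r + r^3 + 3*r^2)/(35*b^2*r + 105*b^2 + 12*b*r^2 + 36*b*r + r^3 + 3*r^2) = (-4*b + r)/(7*b + r)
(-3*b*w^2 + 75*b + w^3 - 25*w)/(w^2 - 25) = -3*b + w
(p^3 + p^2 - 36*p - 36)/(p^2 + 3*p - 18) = (p^2 - 5*p - 6)/(p - 3)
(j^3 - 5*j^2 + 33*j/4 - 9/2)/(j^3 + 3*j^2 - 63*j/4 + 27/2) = (j - 2)/(j + 6)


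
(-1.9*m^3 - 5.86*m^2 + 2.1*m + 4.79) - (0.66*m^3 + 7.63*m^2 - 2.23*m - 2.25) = -2.56*m^3 - 13.49*m^2 + 4.33*m + 7.04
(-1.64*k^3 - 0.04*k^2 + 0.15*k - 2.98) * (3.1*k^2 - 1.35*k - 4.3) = -5.084*k^5 + 2.09*k^4 + 7.571*k^3 - 9.2685*k^2 + 3.378*k + 12.814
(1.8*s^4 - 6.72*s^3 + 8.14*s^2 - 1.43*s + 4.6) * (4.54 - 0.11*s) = -0.198*s^5 + 8.9112*s^4 - 31.4042*s^3 + 37.1129*s^2 - 6.9982*s + 20.884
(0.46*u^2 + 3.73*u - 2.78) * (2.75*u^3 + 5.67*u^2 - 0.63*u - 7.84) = 1.265*u^5 + 12.8657*u^4 + 13.2143*u^3 - 21.7189*u^2 - 27.4918*u + 21.7952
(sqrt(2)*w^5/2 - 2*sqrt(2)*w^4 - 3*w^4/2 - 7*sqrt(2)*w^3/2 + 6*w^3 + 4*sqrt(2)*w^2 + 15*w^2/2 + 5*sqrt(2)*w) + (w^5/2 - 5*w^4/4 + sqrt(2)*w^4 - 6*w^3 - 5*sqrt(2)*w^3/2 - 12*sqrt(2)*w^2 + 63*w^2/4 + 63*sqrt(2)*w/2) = w^5/2 + sqrt(2)*w^5/2 - 11*w^4/4 - sqrt(2)*w^4 - 6*sqrt(2)*w^3 - 8*sqrt(2)*w^2 + 93*w^2/4 + 73*sqrt(2)*w/2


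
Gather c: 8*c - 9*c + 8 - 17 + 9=-c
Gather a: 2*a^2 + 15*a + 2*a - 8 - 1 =2*a^2 + 17*a - 9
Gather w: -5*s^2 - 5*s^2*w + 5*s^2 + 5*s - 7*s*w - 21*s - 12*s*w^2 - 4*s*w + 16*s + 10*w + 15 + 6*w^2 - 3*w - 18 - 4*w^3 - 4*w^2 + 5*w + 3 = -4*w^3 + w^2*(2 - 12*s) + w*(-5*s^2 - 11*s + 12)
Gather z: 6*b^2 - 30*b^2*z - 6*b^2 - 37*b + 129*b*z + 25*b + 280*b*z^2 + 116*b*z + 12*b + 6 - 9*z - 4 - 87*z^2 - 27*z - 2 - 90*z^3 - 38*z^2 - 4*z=-90*z^3 + z^2*(280*b - 125) + z*(-30*b^2 + 245*b - 40)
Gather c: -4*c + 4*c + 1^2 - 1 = 0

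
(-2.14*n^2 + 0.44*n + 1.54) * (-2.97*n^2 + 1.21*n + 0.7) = 6.3558*n^4 - 3.8962*n^3 - 5.5394*n^2 + 2.1714*n + 1.078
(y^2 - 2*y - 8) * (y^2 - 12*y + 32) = y^4 - 14*y^3 + 48*y^2 + 32*y - 256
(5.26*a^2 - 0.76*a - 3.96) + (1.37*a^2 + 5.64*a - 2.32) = 6.63*a^2 + 4.88*a - 6.28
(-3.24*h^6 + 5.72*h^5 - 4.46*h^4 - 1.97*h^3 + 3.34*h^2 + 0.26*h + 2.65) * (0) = 0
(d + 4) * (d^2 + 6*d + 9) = d^3 + 10*d^2 + 33*d + 36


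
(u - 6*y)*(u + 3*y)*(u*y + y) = u^3*y - 3*u^2*y^2 + u^2*y - 18*u*y^3 - 3*u*y^2 - 18*y^3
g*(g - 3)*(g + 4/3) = g^3 - 5*g^2/3 - 4*g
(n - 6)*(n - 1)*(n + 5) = n^3 - 2*n^2 - 29*n + 30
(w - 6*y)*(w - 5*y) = w^2 - 11*w*y + 30*y^2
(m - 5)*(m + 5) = m^2 - 25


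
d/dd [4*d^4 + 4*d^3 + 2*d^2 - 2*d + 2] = 16*d^3 + 12*d^2 + 4*d - 2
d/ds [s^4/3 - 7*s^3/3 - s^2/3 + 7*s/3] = 4*s^3/3 - 7*s^2 - 2*s/3 + 7/3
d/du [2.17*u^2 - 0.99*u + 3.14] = 4.34*u - 0.99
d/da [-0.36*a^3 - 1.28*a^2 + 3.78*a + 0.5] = -1.08*a^2 - 2.56*a + 3.78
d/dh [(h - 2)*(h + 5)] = 2*h + 3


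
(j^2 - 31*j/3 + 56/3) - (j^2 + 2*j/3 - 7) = 77/3 - 11*j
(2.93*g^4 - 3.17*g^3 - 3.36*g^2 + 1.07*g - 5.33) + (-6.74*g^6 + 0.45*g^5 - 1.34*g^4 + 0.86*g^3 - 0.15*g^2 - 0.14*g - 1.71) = -6.74*g^6 + 0.45*g^5 + 1.59*g^4 - 2.31*g^3 - 3.51*g^2 + 0.93*g - 7.04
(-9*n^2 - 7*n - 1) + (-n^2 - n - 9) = -10*n^2 - 8*n - 10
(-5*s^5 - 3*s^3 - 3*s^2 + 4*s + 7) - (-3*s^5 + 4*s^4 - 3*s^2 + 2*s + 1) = -2*s^5 - 4*s^4 - 3*s^3 + 2*s + 6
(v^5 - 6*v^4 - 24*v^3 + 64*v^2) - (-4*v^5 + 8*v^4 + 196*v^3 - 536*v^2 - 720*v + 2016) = 5*v^5 - 14*v^4 - 220*v^3 + 600*v^2 + 720*v - 2016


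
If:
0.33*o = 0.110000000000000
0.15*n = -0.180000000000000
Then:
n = -1.20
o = 0.33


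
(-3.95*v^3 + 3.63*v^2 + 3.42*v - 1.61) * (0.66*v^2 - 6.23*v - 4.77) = -2.607*v^5 + 27.0043*v^4 - 1.5162*v^3 - 39.6843*v^2 - 6.2831*v + 7.6797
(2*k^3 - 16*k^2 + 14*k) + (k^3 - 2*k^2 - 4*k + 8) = 3*k^3 - 18*k^2 + 10*k + 8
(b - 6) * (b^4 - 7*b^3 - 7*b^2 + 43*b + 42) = b^5 - 13*b^4 + 35*b^3 + 85*b^2 - 216*b - 252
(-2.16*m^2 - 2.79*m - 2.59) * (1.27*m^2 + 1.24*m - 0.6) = -2.7432*m^4 - 6.2217*m^3 - 5.4529*m^2 - 1.5376*m + 1.554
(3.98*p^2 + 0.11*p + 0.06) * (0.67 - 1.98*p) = -7.8804*p^3 + 2.4488*p^2 - 0.0451*p + 0.0402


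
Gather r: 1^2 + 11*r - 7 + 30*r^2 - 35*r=30*r^2 - 24*r - 6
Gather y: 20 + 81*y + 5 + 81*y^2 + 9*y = 81*y^2 + 90*y + 25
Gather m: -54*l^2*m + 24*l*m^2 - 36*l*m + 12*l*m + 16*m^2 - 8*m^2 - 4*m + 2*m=m^2*(24*l + 8) + m*(-54*l^2 - 24*l - 2)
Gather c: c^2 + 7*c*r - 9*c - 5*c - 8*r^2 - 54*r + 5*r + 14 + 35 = c^2 + c*(7*r - 14) - 8*r^2 - 49*r + 49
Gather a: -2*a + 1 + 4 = 5 - 2*a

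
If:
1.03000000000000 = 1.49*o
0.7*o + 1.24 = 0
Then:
No Solution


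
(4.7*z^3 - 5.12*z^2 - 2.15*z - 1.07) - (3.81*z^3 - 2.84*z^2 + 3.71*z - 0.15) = 0.89*z^3 - 2.28*z^2 - 5.86*z - 0.92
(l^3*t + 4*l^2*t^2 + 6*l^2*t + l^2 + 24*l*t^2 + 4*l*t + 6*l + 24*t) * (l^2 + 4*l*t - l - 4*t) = l^5*t + 8*l^4*t^2 + 5*l^4*t + l^4 + 16*l^3*t^3 + 40*l^3*t^2 + 2*l^3*t + 5*l^3 + 80*l^2*t^3 - 32*l^2*t^2 + 40*l^2*t - 6*l^2 - 96*l*t^3 + 80*l*t^2 - 48*l*t - 96*t^2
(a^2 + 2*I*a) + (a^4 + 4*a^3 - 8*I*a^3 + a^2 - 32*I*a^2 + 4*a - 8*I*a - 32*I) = a^4 + 4*a^3 - 8*I*a^3 + 2*a^2 - 32*I*a^2 + 4*a - 6*I*a - 32*I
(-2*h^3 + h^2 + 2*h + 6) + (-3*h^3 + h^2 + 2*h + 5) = -5*h^3 + 2*h^2 + 4*h + 11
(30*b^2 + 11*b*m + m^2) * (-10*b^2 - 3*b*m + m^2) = -300*b^4 - 200*b^3*m - 13*b^2*m^2 + 8*b*m^3 + m^4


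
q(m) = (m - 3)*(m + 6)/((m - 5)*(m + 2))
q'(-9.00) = -0.07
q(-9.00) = 0.37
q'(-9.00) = -0.07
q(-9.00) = 0.37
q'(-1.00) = -2.94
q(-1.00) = 3.33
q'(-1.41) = -8.28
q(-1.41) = 5.35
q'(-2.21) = -64.85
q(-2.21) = -13.04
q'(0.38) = -0.65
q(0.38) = 1.52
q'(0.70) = -0.56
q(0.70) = 1.33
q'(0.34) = -0.67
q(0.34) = 1.55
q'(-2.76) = -5.00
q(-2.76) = -3.16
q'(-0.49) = -1.36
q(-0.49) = 2.32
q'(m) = (m - 3)/((m - 5)*(m + 2)) - (m - 3)*(m + 6)/((m - 5)*(m + 2)^2) + (m + 6)/((m - 5)*(m + 2)) - (m - 3)*(m + 6)/((m - 5)^2*(m + 2)) = 2*(-3*m^2 + 8*m - 42)/(m^4 - 6*m^3 - 11*m^2 + 60*m + 100)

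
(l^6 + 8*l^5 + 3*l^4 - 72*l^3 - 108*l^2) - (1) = l^6 + 8*l^5 + 3*l^4 - 72*l^3 - 108*l^2 - 1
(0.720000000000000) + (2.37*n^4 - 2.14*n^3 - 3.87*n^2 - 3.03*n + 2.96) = 2.37*n^4 - 2.14*n^3 - 3.87*n^2 - 3.03*n + 3.68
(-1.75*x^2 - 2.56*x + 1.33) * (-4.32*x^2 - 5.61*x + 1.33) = 7.56*x^4 + 20.8767*x^3 + 6.2885*x^2 - 10.8661*x + 1.7689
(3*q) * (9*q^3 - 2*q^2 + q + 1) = 27*q^4 - 6*q^3 + 3*q^2 + 3*q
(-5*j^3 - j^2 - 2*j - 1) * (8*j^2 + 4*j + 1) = -40*j^5 - 28*j^4 - 25*j^3 - 17*j^2 - 6*j - 1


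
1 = 1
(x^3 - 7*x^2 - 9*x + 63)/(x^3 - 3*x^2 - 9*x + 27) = (x - 7)/(x - 3)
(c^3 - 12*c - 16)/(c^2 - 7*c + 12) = (c^2 + 4*c + 4)/(c - 3)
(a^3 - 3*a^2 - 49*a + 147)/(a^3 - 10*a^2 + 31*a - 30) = (a^2 - 49)/(a^2 - 7*a + 10)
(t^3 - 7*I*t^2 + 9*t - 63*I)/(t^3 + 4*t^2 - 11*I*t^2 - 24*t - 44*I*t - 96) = (t^2 - 4*I*t + 21)/(t^2 + t*(4 - 8*I) - 32*I)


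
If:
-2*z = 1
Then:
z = -1/2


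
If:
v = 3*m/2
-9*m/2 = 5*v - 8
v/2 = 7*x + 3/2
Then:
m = 2/3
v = 1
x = -1/7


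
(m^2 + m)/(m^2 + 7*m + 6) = m/(m + 6)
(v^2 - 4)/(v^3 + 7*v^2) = (v^2 - 4)/(v^2*(v + 7))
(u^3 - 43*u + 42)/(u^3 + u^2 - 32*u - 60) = (u^2 + 6*u - 7)/(u^2 + 7*u + 10)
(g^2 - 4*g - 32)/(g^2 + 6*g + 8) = (g - 8)/(g + 2)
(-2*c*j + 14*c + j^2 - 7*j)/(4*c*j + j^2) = (-2*c*j + 14*c + j^2 - 7*j)/(j*(4*c + j))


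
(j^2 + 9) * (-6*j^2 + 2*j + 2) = -6*j^4 + 2*j^3 - 52*j^2 + 18*j + 18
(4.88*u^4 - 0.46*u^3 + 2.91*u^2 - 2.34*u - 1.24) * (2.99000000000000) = 14.5912*u^4 - 1.3754*u^3 + 8.7009*u^2 - 6.9966*u - 3.7076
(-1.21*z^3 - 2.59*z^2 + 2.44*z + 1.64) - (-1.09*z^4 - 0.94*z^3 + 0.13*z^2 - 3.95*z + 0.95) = 1.09*z^4 - 0.27*z^3 - 2.72*z^2 + 6.39*z + 0.69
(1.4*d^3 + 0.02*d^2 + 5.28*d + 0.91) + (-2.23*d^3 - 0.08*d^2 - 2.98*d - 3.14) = -0.83*d^3 - 0.06*d^2 + 2.3*d - 2.23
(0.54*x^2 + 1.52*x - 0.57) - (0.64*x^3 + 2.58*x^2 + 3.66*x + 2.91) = -0.64*x^3 - 2.04*x^2 - 2.14*x - 3.48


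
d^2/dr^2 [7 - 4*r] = 0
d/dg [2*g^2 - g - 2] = 4*g - 1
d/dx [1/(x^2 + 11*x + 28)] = (-2*x - 11)/(x^2 + 11*x + 28)^2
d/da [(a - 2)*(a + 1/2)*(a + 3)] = 3*a^2 + 3*a - 11/2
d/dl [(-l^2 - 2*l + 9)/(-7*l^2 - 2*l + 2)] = 2*(-6*l^2 + 61*l + 7)/(49*l^4 + 28*l^3 - 24*l^2 - 8*l + 4)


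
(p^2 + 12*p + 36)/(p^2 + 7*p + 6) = (p + 6)/(p + 1)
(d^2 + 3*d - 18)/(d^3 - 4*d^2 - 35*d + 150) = (d - 3)/(d^2 - 10*d + 25)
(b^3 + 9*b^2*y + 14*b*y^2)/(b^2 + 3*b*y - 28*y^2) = b*(-b - 2*y)/(-b + 4*y)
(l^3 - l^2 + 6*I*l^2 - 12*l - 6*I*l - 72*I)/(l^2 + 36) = (l^2 - l - 12)/(l - 6*I)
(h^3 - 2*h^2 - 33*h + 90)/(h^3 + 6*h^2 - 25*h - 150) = (h - 3)/(h + 5)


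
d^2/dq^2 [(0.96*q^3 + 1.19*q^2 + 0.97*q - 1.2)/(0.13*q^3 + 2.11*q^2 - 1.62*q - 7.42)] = (5.55111512312578e-17*q^7 - 0.486434000000001*q^6 + 1.311414*q^5 + 13.968942*q^4 + 63.083382*q^3 + 161.711916*q^2 + 425.909868*q + 63.841216)/(0.002197*q^9 + 0.106977*q^8 + 1.654185*q^7 + 6.351541*q^6 - 32.825526*q^5 - 73.115382*q^4 + 169.398732*q^3 + 290.087868*q^2 - 267.574104*q - 408.518488)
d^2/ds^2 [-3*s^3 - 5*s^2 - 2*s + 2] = -18*s - 10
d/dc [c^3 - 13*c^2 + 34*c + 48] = 3*c^2 - 26*c + 34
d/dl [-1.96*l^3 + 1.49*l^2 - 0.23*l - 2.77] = -5.88*l^2 + 2.98*l - 0.23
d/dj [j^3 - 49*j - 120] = 3*j^2 - 49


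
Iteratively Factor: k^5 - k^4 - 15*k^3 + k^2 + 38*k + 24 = (k + 1)*(k^4 - 2*k^3 - 13*k^2 + 14*k + 24) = (k - 4)*(k + 1)*(k^3 + 2*k^2 - 5*k - 6) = (k - 4)*(k - 2)*(k + 1)*(k^2 + 4*k + 3) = (k - 4)*(k - 2)*(k + 1)*(k + 3)*(k + 1)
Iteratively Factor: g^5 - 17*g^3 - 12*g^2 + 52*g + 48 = (g - 2)*(g^4 + 2*g^3 - 13*g^2 - 38*g - 24) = (g - 2)*(g + 2)*(g^3 - 13*g - 12) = (g - 2)*(g + 2)*(g + 3)*(g^2 - 3*g - 4) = (g - 2)*(g + 1)*(g + 2)*(g + 3)*(g - 4)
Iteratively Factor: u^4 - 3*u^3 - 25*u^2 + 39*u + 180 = (u - 5)*(u^3 + 2*u^2 - 15*u - 36) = (u - 5)*(u + 3)*(u^2 - u - 12) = (u - 5)*(u + 3)^2*(u - 4)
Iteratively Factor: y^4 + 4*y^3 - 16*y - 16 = (y + 2)*(y^3 + 2*y^2 - 4*y - 8) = (y - 2)*(y + 2)*(y^2 + 4*y + 4) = (y - 2)*(y + 2)^2*(y + 2)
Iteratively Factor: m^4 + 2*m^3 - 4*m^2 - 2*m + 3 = (m + 1)*(m^3 + m^2 - 5*m + 3) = (m + 1)*(m + 3)*(m^2 - 2*m + 1) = (m - 1)*(m + 1)*(m + 3)*(m - 1)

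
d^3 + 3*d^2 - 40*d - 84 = (d - 6)*(d + 2)*(d + 7)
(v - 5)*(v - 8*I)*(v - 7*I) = v^3 - 5*v^2 - 15*I*v^2 - 56*v + 75*I*v + 280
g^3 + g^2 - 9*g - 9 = (g - 3)*(g + 1)*(g + 3)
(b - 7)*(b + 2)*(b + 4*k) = b^3 + 4*b^2*k - 5*b^2 - 20*b*k - 14*b - 56*k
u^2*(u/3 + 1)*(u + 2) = u^4/3 + 5*u^3/3 + 2*u^2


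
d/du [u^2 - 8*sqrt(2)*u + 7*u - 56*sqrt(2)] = 2*u - 8*sqrt(2) + 7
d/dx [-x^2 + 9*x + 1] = 9 - 2*x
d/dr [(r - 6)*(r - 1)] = 2*r - 7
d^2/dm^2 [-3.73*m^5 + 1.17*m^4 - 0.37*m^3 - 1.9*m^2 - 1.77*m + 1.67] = -74.6*m^3 + 14.04*m^2 - 2.22*m - 3.8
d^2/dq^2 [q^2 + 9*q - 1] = 2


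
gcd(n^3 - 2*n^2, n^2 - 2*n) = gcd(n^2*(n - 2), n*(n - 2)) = n^2 - 2*n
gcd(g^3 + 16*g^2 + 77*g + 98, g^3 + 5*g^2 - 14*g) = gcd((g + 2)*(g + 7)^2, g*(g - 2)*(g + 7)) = g + 7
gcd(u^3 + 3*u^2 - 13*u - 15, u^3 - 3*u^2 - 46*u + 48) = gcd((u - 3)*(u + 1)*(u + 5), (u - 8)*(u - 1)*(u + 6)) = 1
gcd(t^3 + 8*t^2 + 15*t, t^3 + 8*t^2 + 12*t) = t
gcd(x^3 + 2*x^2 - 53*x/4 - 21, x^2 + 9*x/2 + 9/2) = x + 3/2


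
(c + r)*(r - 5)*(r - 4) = c*r^2 - 9*c*r + 20*c + r^3 - 9*r^2 + 20*r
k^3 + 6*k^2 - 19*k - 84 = (k - 4)*(k + 3)*(k + 7)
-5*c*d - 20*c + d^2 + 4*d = (-5*c + d)*(d + 4)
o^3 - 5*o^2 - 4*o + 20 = (o - 5)*(o - 2)*(o + 2)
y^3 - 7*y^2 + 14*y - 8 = (y - 4)*(y - 2)*(y - 1)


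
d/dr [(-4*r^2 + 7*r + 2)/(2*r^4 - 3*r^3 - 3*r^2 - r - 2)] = (16*r^5 - 54*r^4 + 26*r^3 + 43*r^2 + 28*r - 12)/(4*r^8 - 12*r^7 - 3*r^6 + 14*r^5 + 7*r^4 + 18*r^3 + 13*r^2 + 4*r + 4)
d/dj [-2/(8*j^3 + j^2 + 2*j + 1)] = 4*(12*j^2 + j + 1)/(8*j^3 + j^2 + 2*j + 1)^2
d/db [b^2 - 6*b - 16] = 2*b - 6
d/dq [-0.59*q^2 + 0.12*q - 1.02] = 0.12 - 1.18*q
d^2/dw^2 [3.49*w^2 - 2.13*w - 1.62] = 6.98000000000000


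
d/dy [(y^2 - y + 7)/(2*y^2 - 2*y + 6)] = (2 - 4*y)/(y^2 - y + 3)^2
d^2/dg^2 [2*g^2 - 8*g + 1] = 4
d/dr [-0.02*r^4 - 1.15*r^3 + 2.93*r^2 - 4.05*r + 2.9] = -0.08*r^3 - 3.45*r^2 + 5.86*r - 4.05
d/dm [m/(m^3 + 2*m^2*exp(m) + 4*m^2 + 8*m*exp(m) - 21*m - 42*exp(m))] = (m^3 + 2*m^2*exp(m) + 4*m^2 - m*(2*m^2*exp(m) + 3*m^2 + 12*m*exp(m) + 8*m - 34*exp(m) - 21) + 8*m*exp(m) - 21*m - 42*exp(m))/(m^3 + 2*m^2*exp(m) + 4*m^2 + 8*m*exp(m) - 21*m - 42*exp(m))^2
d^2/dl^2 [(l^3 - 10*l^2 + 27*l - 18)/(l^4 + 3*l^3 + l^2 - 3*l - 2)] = 2*(l^4 - 29*l^3 + 42*l^2 + 388*l + 400)/(l^7 + 10*l^6 + 42*l^5 + 96*l^4 + 129*l^3 + 102*l^2 + 44*l + 8)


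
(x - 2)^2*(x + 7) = x^3 + 3*x^2 - 24*x + 28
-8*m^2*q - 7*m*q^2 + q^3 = q*(-8*m + q)*(m + q)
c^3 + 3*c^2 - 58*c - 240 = (c - 8)*(c + 5)*(c + 6)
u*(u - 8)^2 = u^3 - 16*u^2 + 64*u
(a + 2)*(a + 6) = a^2 + 8*a + 12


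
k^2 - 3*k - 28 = (k - 7)*(k + 4)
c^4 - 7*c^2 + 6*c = c*(c - 2)*(c - 1)*(c + 3)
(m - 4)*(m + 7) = m^2 + 3*m - 28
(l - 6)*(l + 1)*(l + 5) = l^3 - 31*l - 30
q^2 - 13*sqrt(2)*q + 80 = (q - 8*sqrt(2))*(q - 5*sqrt(2))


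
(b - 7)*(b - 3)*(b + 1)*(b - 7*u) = b^4 - 7*b^3*u - 9*b^3 + 63*b^2*u + 11*b^2 - 77*b*u + 21*b - 147*u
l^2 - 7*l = l*(l - 7)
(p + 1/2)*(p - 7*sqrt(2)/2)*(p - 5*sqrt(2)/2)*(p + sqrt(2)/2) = p^4 - 11*sqrt(2)*p^3/2 + p^3/2 - 11*sqrt(2)*p^2/4 + 23*p^2/2 + 23*p/4 + 35*sqrt(2)*p/4 + 35*sqrt(2)/8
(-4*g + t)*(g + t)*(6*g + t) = -24*g^3 - 22*g^2*t + 3*g*t^2 + t^3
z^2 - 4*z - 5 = (z - 5)*(z + 1)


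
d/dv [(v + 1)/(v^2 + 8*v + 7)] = -1/(v^2 + 14*v + 49)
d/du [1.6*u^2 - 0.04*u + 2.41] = 3.2*u - 0.04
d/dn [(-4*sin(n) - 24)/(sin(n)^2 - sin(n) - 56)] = 4*(sin(n)^2 + 12*sin(n) + 50)*cos(n)/(sin(n) + cos(n)^2 + 55)^2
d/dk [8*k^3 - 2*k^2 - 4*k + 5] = 24*k^2 - 4*k - 4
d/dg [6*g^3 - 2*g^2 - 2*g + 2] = 18*g^2 - 4*g - 2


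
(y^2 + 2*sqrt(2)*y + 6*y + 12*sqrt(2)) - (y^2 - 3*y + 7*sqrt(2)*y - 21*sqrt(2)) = -5*sqrt(2)*y + 9*y + 33*sqrt(2)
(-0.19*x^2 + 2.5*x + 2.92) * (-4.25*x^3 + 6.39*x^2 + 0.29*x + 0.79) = 0.8075*x^5 - 11.8391*x^4 + 3.5099*x^3 + 19.2337*x^2 + 2.8218*x + 2.3068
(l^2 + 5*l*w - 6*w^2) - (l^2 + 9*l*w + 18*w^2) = -4*l*w - 24*w^2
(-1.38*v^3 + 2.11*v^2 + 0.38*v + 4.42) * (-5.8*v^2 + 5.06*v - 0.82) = 8.004*v^5 - 19.2208*v^4 + 9.6042*v^3 - 25.4434*v^2 + 22.0536*v - 3.6244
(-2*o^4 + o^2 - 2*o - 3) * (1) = -2*o^4 + o^2 - 2*o - 3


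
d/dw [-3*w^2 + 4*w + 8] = 4 - 6*w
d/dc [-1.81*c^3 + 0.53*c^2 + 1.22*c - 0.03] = -5.43*c^2 + 1.06*c + 1.22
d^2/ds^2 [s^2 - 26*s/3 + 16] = 2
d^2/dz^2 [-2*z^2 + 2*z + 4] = -4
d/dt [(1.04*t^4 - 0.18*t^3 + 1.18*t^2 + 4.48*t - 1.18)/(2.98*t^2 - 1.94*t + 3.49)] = (6.1984*t^5 - 6.5892*t^4 + 15.2168*t^3 - 17.5242*t^2 + 15.2692*t + 13.346)/(8.8804*t^4 - 11.5624*t^3 + 24.564*t^2 - 13.5412*t + 12.1801)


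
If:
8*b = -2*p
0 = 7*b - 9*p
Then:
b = 0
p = 0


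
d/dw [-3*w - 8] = -3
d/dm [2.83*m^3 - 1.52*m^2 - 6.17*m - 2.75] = 8.49*m^2 - 3.04*m - 6.17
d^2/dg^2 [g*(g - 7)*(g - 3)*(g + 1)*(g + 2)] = 20*g^3 - 84*g^2 - 42*g + 86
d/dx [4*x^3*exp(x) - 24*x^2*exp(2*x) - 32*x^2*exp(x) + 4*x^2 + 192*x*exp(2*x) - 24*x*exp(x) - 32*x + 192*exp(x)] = 4*x^3*exp(x) - 48*x^2*exp(2*x) - 20*x^2*exp(x) + 336*x*exp(2*x) - 88*x*exp(x) + 8*x + 192*exp(2*x) + 168*exp(x) - 32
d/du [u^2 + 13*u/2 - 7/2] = 2*u + 13/2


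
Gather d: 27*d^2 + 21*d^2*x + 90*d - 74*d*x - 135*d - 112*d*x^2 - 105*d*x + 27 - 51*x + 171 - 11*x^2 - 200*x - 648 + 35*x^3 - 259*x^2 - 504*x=d^2*(21*x + 27) + d*(-112*x^2 - 179*x - 45) + 35*x^3 - 270*x^2 - 755*x - 450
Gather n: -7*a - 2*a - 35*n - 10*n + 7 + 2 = -9*a - 45*n + 9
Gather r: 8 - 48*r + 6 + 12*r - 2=12 - 36*r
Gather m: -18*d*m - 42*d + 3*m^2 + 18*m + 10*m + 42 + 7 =-42*d + 3*m^2 + m*(28 - 18*d) + 49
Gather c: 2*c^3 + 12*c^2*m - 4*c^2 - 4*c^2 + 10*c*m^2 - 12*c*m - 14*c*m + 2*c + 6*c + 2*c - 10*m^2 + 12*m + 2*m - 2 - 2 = 2*c^3 + c^2*(12*m - 8) + c*(10*m^2 - 26*m + 10) - 10*m^2 + 14*m - 4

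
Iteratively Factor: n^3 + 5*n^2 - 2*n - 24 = (n + 3)*(n^2 + 2*n - 8) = (n + 3)*(n + 4)*(n - 2)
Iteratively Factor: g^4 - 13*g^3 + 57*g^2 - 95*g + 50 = (g - 5)*(g^3 - 8*g^2 + 17*g - 10) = (g - 5)*(g - 1)*(g^2 - 7*g + 10) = (g - 5)*(g - 2)*(g - 1)*(g - 5)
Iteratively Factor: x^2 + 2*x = (x + 2)*(x)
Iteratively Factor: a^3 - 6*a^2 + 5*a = (a)*(a^2 - 6*a + 5) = a*(a - 1)*(a - 5)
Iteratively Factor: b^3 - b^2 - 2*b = (b - 2)*(b^2 + b) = b*(b - 2)*(b + 1)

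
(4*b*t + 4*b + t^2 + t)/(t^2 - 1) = (4*b + t)/(t - 1)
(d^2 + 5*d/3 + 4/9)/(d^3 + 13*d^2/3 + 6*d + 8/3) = (d + 1/3)/(d^2 + 3*d + 2)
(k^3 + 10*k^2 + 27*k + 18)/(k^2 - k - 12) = (k^2 + 7*k + 6)/(k - 4)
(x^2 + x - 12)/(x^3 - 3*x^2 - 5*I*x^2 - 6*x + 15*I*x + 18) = (x + 4)/(x^2 - 5*I*x - 6)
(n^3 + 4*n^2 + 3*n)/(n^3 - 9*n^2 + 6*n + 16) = n*(n + 3)/(n^2 - 10*n + 16)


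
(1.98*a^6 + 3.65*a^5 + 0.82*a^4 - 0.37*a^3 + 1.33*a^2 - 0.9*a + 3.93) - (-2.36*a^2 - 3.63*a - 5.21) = 1.98*a^6 + 3.65*a^5 + 0.82*a^4 - 0.37*a^3 + 3.69*a^2 + 2.73*a + 9.14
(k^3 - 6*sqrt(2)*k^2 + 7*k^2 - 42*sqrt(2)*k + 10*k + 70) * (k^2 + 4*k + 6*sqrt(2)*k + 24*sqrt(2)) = k^5 + 11*k^4 - 34*k^3 - 682*k^2 + 60*sqrt(2)*k^2 - 1736*k + 660*sqrt(2)*k + 1680*sqrt(2)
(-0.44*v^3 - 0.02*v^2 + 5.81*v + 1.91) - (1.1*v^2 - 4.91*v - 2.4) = -0.44*v^3 - 1.12*v^2 + 10.72*v + 4.31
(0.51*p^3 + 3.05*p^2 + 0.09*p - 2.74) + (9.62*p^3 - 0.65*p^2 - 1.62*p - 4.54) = 10.13*p^3 + 2.4*p^2 - 1.53*p - 7.28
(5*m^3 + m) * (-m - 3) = -5*m^4 - 15*m^3 - m^2 - 3*m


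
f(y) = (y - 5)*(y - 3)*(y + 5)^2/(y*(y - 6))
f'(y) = (y - 5)*(y - 3)*(2*y + 10)/(y*(y - 6)) + (y - 5)*(y + 5)^2/(y*(y - 6)) + (y - 3)*(y + 5)^2/(y*(y - 6)) - (y - 5)*(y - 3)*(y + 5)^2/(y*(y - 6)^2) - (y - 5)*(y - 3)*(y + 5)^2/(y^2*(y - 6)) = 2*(y^5 - 8*y^4 - 12*y^3 + 145*y^2 - 375*y + 1125)/(y^2*(y^2 - 12*y + 36))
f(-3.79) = 2.36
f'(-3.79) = 4.14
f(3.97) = 9.97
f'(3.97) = 5.22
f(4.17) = 10.70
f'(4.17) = 1.87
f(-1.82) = 23.36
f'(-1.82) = 22.24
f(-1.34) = 37.47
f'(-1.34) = 39.00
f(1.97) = -19.10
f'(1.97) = 24.32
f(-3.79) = 2.36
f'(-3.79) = 4.14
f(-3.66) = 2.93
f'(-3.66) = 4.70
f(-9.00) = 19.91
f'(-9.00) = -9.50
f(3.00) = 0.00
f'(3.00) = 14.22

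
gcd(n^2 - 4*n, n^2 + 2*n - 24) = n - 4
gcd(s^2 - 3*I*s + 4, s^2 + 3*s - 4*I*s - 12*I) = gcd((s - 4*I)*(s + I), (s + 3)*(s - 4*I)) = s - 4*I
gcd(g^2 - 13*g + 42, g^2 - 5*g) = 1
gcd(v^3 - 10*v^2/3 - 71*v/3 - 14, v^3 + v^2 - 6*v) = v + 3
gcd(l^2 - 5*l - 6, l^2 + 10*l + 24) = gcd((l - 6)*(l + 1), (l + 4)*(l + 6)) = 1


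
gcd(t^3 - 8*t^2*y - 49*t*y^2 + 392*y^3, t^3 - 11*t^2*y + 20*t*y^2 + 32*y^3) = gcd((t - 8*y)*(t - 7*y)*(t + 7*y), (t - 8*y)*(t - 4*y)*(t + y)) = -t + 8*y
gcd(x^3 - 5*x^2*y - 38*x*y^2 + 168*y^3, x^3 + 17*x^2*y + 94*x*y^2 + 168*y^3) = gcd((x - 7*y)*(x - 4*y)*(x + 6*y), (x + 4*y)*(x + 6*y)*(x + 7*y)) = x + 6*y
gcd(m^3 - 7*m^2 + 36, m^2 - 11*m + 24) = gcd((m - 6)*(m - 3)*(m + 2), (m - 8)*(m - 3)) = m - 3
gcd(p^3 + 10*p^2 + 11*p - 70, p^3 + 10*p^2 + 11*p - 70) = p^3 + 10*p^2 + 11*p - 70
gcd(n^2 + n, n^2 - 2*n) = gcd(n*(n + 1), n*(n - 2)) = n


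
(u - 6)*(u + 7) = u^2 + u - 42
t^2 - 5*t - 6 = (t - 6)*(t + 1)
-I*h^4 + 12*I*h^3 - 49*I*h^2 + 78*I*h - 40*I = (h - 5)*(h - 4)*(h - 2)*(-I*h + I)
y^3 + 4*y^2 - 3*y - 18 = (y - 2)*(y + 3)^2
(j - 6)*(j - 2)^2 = j^3 - 10*j^2 + 28*j - 24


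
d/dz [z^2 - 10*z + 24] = 2*z - 10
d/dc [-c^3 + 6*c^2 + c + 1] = -3*c^2 + 12*c + 1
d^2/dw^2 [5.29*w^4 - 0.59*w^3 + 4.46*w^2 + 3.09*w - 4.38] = 63.48*w^2 - 3.54*w + 8.92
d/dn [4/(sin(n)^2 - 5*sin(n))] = 4*(5 - 2*sin(n))*cos(n)/((sin(n) - 5)^2*sin(n)^2)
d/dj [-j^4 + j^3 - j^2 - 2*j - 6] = -4*j^3 + 3*j^2 - 2*j - 2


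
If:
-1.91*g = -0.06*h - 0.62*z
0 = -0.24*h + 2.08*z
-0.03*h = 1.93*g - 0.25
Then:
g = 0.11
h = 1.53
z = 0.18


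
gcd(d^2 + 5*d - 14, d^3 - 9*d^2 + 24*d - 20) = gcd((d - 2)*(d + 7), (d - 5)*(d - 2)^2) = d - 2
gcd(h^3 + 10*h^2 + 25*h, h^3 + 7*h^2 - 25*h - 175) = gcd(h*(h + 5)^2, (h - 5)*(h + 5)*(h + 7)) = h + 5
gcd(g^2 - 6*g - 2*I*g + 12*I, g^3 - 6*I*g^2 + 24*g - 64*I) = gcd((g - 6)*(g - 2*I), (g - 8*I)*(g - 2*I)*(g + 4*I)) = g - 2*I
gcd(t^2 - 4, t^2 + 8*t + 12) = t + 2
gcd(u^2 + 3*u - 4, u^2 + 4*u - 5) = u - 1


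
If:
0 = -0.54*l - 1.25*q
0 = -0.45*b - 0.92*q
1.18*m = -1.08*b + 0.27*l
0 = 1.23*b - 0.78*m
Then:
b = 0.00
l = 0.00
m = 0.00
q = 0.00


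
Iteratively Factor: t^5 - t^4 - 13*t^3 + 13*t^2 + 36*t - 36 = (t - 2)*(t^4 + t^3 - 11*t^2 - 9*t + 18) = (t - 2)*(t + 3)*(t^3 - 2*t^2 - 5*t + 6) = (t - 2)*(t - 1)*(t + 3)*(t^2 - t - 6) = (t - 3)*(t - 2)*(t - 1)*(t + 3)*(t + 2)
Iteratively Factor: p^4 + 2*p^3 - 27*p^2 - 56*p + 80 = (p + 4)*(p^3 - 2*p^2 - 19*p + 20) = (p - 1)*(p + 4)*(p^2 - p - 20) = (p - 5)*(p - 1)*(p + 4)*(p + 4)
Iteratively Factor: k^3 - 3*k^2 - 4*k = (k - 4)*(k^2 + k) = k*(k - 4)*(k + 1)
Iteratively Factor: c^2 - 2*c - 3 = (c - 3)*(c + 1)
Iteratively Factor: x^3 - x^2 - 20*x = (x + 4)*(x^2 - 5*x) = x*(x + 4)*(x - 5)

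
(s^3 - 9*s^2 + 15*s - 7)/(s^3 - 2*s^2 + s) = (s - 7)/s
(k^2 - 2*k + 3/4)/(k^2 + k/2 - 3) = (k - 1/2)/(k + 2)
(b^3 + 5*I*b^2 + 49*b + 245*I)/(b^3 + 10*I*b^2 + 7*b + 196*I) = (b^2 - 2*I*b + 35)/(b^2 + 3*I*b + 28)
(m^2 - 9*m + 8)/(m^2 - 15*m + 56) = (m - 1)/(m - 7)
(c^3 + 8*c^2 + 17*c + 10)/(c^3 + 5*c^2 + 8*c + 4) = (c + 5)/(c + 2)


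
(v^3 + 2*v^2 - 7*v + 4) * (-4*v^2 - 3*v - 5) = -4*v^5 - 11*v^4 + 17*v^3 - 5*v^2 + 23*v - 20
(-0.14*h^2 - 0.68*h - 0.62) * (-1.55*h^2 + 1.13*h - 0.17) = 0.217*h^4 + 0.8958*h^3 + 0.2164*h^2 - 0.585*h + 0.1054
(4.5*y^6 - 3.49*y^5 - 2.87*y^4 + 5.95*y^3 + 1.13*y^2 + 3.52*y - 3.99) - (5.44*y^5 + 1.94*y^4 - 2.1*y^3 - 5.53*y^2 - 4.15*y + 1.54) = 4.5*y^6 - 8.93*y^5 - 4.81*y^4 + 8.05*y^3 + 6.66*y^2 + 7.67*y - 5.53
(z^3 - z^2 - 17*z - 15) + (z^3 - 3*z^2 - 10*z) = 2*z^3 - 4*z^2 - 27*z - 15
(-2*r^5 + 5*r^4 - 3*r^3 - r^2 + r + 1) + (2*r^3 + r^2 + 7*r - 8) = -2*r^5 + 5*r^4 - r^3 + 8*r - 7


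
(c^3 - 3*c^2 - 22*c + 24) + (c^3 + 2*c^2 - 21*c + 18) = 2*c^3 - c^2 - 43*c + 42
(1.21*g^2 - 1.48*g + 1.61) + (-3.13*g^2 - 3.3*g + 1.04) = -1.92*g^2 - 4.78*g + 2.65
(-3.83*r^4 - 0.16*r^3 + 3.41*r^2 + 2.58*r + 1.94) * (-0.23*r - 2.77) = 0.8809*r^5 + 10.6459*r^4 - 0.3411*r^3 - 10.0391*r^2 - 7.5928*r - 5.3738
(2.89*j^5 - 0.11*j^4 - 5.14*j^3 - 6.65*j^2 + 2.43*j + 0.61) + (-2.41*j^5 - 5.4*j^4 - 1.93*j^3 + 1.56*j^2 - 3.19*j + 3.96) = 0.48*j^5 - 5.51*j^4 - 7.07*j^3 - 5.09*j^2 - 0.76*j + 4.57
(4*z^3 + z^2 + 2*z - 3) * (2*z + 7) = 8*z^4 + 30*z^3 + 11*z^2 + 8*z - 21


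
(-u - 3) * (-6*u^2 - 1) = 6*u^3 + 18*u^2 + u + 3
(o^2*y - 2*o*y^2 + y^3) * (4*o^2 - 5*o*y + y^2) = 4*o^4*y - 13*o^3*y^2 + 15*o^2*y^3 - 7*o*y^4 + y^5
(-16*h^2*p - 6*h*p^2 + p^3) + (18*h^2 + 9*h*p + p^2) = -16*h^2*p + 18*h^2 - 6*h*p^2 + 9*h*p + p^3 + p^2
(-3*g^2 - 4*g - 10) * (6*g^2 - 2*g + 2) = -18*g^4 - 18*g^3 - 58*g^2 + 12*g - 20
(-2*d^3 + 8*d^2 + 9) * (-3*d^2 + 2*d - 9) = 6*d^5 - 28*d^4 + 34*d^3 - 99*d^2 + 18*d - 81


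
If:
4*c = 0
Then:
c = 0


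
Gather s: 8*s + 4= 8*s + 4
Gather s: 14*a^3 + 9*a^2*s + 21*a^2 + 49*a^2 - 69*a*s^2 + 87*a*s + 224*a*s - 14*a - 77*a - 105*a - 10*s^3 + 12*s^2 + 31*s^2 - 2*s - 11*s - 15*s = 14*a^3 + 70*a^2 - 196*a - 10*s^3 + s^2*(43 - 69*a) + s*(9*a^2 + 311*a - 28)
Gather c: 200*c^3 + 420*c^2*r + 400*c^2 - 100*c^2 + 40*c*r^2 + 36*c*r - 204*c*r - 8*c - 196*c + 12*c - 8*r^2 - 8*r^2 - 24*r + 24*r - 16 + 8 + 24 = 200*c^3 + c^2*(420*r + 300) + c*(40*r^2 - 168*r - 192) - 16*r^2 + 16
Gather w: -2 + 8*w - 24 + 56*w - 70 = 64*w - 96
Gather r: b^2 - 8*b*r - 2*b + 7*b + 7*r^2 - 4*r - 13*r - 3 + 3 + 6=b^2 + 5*b + 7*r^2 + r*(-8*b - 17) + 6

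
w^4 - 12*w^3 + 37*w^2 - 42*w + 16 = (w - 8)*(w - 2)*(w - 1)^2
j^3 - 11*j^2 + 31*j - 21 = (j - 7)*(j - 3)*(j - 1)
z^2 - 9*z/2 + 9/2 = (z - 3)*(z - 3/2)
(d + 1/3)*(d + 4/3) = d^2 + 5*d/3 + 4/9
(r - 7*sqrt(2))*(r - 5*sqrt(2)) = r^2 - 12*sqrt(2)*r + 70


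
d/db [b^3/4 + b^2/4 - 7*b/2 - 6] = 3*b^2/4 + b/2 - 7/2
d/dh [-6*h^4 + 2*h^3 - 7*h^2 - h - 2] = -24*h^3 + 6*h^2 - 14*h - 1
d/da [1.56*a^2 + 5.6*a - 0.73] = 3.12*a + 5.6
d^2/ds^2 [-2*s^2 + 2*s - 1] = -4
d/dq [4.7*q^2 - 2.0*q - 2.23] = 9.4*q - 2.0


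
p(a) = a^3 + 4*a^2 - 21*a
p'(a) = 3*a^2 + 8*a - 21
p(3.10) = 3.13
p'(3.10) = 32.63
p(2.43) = -13.06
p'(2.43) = 16.15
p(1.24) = -17.98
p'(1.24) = -6.47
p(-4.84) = 81.96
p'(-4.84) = 10.56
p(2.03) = -17.78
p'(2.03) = 7.60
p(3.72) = 28.71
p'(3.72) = 50.28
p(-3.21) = 75.55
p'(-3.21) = -15.77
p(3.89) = 37.70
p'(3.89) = 55.52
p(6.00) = 234.00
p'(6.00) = 135.00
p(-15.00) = -2160.00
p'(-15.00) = 534.00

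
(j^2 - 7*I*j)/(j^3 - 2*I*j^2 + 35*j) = 1/(j + 5*I)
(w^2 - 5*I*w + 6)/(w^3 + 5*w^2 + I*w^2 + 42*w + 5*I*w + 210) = (w + I)/(w^2 + w*(5 + 7*I) + 35*I)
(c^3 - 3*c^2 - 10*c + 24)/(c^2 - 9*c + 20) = (c^2 + c - 6)/(c - 5)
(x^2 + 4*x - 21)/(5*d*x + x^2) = (x^2 + 4*x - 21)/(x*(5*d + x))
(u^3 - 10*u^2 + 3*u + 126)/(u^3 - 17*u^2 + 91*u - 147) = (u^2 - 3*u - 18)/(u^2 - 10*u + 21)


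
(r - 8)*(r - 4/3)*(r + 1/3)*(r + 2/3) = r^4 - 25*r^3/3 + 14*r^2/9 + 232*r/27 + 64/27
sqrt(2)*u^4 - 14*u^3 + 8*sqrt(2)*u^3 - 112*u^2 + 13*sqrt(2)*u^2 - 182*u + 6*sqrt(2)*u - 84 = (u + 1)*(u + 6)*(u - 7*sqrt(2))*(sqrt(2)*u + sqrt(2))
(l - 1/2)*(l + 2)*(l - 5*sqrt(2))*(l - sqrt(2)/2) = l^4 - 11*sqrt(2)*l^3/2 + 3*l^3/2 - 33*sqrt(2)*l^2/4 + 4*l^2 + 15*l/2 + 11*sqrt(2)*l/2 - 5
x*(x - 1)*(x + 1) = x^3 - x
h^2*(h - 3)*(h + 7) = h^4 + 4*h^3 - 21*h^2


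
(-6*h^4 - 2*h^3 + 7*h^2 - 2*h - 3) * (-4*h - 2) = 24*h^5 + 20*h^4 - 24*h^3 - 6*h^2 + 16*h + 6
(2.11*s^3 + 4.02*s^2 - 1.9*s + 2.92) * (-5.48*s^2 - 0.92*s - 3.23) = -11.5628*s^5 - 23.9708*s^4 - 0.101699999999999*s^3 - 27.2382*s^2 + 3.4506*s - 9.4316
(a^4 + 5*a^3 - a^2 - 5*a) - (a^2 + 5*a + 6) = a^4 + 5*a^3 - 2*a^2 - 10*a - 6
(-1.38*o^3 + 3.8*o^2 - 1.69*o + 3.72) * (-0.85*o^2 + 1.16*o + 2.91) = 1.173*o^5 - 4.8308*o^4 + 1.8287*o^3 + 5.9356*o^2 - 0.6027*o + 10.8252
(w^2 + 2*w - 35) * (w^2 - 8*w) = w^4 - 6*w^3 - 51*w^2 + 280*w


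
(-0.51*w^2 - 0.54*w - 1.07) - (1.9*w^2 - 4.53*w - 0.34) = -2.41*w^2 + 3.99*w - 0.73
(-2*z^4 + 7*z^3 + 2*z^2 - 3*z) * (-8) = 16*z^4 - 56*z^3 - 16*z^2 + 24*z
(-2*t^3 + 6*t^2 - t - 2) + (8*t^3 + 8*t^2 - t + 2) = 6*t^3 + 14*t^2 - 2*t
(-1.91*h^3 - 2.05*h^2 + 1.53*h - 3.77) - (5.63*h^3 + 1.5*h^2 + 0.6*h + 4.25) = -7.54*h^3 - 3.55*h^2 + 0.93*h - 8.02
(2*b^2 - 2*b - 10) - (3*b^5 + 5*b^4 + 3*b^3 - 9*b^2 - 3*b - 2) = -3*b^5 - 5*b^4 - 3*b^3 + 11*b^2 + b - 8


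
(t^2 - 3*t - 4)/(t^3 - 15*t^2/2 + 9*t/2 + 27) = 2*(t^2 - 3*t - 4)/(2*t^3 - 15*t^2 + 9*t + 54)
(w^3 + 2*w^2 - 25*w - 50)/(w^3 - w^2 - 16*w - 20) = (w + 5)/(w + 2)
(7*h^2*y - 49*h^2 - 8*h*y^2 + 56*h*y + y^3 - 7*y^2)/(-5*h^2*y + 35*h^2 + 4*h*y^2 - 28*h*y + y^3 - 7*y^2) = (-7*h + y)/(5*h + y)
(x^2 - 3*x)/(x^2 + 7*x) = (x - 3)/(x + 7)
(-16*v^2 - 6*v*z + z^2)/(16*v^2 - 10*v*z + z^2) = (2*v + z)/(-2*v + z)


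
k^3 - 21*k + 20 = (k - 4)*(k - 1)*(k + 5)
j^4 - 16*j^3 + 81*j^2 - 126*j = j*(j - 7)*(j - 6)*(j - 3)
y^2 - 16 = (y - 4)*(y + 4)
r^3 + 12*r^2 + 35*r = r*(r + 5)*(r + 7)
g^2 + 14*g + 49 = (g + 7)^2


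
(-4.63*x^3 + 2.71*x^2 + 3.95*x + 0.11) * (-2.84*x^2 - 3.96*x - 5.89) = 13.1492*x^5 + 10.6384*x^4 + 5.3211*x^3 - 31.9163*x^2 - 23.7011*x - 0.6479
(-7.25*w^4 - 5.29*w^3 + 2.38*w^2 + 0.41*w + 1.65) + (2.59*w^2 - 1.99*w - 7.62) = -7.25*w^4 - 5.29*w^3 + 4.97*w^2 - 1.58*w - 5.97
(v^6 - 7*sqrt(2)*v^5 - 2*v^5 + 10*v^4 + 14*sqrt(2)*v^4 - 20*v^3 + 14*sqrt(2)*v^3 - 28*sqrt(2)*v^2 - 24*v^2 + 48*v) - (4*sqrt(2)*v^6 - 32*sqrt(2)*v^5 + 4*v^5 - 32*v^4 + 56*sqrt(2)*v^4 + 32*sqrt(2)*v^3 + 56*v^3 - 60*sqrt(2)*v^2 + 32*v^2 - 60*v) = -4*sqrt(2)*v^6 + v^6 - 6*v^5 + 25*sqrt(2)*v^5 - 42*sqrt(2)*v^4 + 42*v^4 - 76*v^3 - 18*sqrt(2)*v^3 - 56*v^2 + 32*sqrt(2)*v^2 + 108*v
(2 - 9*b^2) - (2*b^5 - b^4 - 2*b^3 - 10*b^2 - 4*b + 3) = -2*b^5 + b^4 + 2*b^3 + b^2 + 4*b - 1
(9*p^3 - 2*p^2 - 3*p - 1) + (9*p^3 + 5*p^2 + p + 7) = 18*p^3 + 3*p^2 - 2*p + 6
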